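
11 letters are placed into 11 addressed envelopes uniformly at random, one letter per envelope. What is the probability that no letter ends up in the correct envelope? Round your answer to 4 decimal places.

This is the derangement probability: permutations of 11 with no fixed point.
D(11) = 11! · (1 − 1/1! + 1/2! − ··· + (−1)^11/11!) = 14684570.
P = 14684570/39916800 = 1468457/3991680 ≈ 0.3679.

0.3679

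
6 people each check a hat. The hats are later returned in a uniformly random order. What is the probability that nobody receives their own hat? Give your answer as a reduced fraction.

53/144

This is the derangement probability: permutations of 6 with no fixed point.
D(6) = 6! · (1 − 1/1! + 1/2! − ··· + (−1)^6/6!) = 265.
P = 265/720 = 53/144.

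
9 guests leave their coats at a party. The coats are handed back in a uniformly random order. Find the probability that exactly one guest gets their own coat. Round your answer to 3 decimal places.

Choose which one is fixed: C(9,1) = 9 ways.
The remaining 8 must have no fixed point: D(8) = 14833.
P = 9·14833/362880 = 2119/5760 ≈ 0.368.

0.368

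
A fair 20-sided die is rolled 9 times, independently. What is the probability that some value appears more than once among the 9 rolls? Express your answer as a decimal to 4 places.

0.8810

P(all 9 different) = 20/20 · 19/20 · ··· · 12/20 ≈ 0.1190.
P(at least two equal) = 1 − 0.1190 = 0.8810.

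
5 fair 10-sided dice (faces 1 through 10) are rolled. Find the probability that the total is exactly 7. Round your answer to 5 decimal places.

There are 10^5 = 100000 equally likely outcomes.
The number of ordered 5-tuples from {1,…,10} summing to 7 is 15.
P(sum = 7) = 15/100000 = 3/20000 ≈ 0.00015.

0.00015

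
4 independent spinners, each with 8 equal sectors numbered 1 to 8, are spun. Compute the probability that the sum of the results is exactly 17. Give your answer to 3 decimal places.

0.082

There are 8^4 = 4096 equally likely outcomes.
The number of ordered 4-tuples from {1,…,8} summing to 17 is 336.
P(sum = 17) = 336/4096 = 21/256 ≈ 0.082.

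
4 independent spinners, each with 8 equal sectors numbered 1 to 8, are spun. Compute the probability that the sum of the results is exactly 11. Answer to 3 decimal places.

There are 8^4 = 4096 equally likely outcomes.
The number of ordered 4-tuples from {1,…,8} summing to 11 is 120.
P(sum = 11) = 120/4096 = 15/512 ≈ 0.029.

0.029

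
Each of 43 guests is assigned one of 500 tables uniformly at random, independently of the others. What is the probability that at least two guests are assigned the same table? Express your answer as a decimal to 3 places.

0.844

It's easier to compute the probability that all 43 are distinct.
P(all distinct) = 500/500 · 499/500 · ··· · 458/500 ≈ 0.156.
So the probability of at least one match is 1 − 0.156 = 0.844.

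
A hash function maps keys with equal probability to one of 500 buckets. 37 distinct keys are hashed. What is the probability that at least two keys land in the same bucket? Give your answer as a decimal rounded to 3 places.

It's easier to compute the probability that all 37 are distinct.
P(all distinct) = 500/500 · 499/500 · ··· · 464/500 ≈ 0.255.
So the probability of at least one match is 1 − 0.255 = 0.745.

0.745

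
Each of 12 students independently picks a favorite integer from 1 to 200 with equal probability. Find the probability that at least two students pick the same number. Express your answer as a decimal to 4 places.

It's easier to compute the probability that all 12 are distinct.
P(all distinct) = 200/200 · 199/200 · ··· · 189/200 ≈ 0.7143.
So the probability of at least one match is 1 − 0.7143 = 0.2857.

0.2857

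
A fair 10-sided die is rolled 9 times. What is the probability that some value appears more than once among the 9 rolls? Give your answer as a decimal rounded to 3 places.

P(all 9 different) = 10/10 · 9/10 · ··· · 2/10 ≈ 0.004.
P(at least two equal) = 1 − 0.004 = 0.996.

0.996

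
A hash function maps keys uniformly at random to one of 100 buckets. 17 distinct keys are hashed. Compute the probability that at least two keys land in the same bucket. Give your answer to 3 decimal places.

0.763

It's easier to compute the probability that all 17 are distinct.
P(all distinct) = 100/100 · 99/100 · ··· · 84/100 ≈ 0.237.
So the probability of at least one match is 1 − 0.237 = 0.763.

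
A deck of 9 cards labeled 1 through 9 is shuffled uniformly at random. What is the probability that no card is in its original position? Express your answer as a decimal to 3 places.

0.368

This is the derangement probability: permutations of 9 with no fixed point.
D(9) = 9! · (1 − 1/1! + 1/2! − ··· + (−1)^9/9!) = 133496.
P = 133496/362880 = 16687/45360 ≈ 0.368.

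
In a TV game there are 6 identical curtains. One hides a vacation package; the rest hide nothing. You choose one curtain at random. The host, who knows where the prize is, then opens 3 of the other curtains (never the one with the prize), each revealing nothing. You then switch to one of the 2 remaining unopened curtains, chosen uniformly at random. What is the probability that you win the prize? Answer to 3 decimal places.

Your original curtain holds the prize with probability 1/6, so the other 5 collectively hold it with probability 5/6.
The host can always find 3 empty curtains to open, so the reveals don't change that 5/6; it is now spread over the 2 remaining unopened curtains.
P(win by switching) = (5/6) · (1/2) = 5/12 ≈ 0.417.

0.417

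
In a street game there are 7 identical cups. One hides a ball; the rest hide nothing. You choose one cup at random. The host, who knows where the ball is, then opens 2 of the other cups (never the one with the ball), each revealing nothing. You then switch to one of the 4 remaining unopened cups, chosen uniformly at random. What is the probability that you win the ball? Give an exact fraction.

3/14

Your original cup holds the ball with probability 1/7, so the other 6 collectively hold it with probability 6/7.
The host can always find 2 empty cups to open, so the reveals don't change that 6/7; it is now spread over the 4 remaining unopened cups.
P(win by switching) = (6/7) · (1/4) = 3/14.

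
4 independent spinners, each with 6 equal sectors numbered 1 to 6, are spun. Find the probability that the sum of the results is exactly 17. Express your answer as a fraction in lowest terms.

13/162

There are 6^4 = 1296 equally likely outcomes.
The number of ordered 4-tuples from {1,…,6} summing to 17 is 104.
P(sum = 17) = 104/1296 = 13/162.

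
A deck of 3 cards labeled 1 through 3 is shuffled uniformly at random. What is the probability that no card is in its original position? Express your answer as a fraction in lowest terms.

1/3

This is the derangement probability: permutations of 3 with no fixed point.
D(3) = 3! · (1 − 1/1! + 1/2! − ··· + (−1)^3/3!) = 2.
P = 2/6 = 1/3.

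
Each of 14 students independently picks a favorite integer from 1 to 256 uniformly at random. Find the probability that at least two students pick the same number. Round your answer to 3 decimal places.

0.304

It's easier to compute the probability that all 14 are distinct.
P(all distinct) = 256/256 · 255/256 · ··· · 243/256 ≈ 0.696.
So the probability of at least one match is 1 − 0.696 = 0.304.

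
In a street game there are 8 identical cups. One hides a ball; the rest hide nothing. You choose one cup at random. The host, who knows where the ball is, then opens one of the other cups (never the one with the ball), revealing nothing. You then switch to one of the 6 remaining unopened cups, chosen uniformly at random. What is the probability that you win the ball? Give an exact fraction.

7/48

Your original cup holds the ball with probability 1/8, so the other 7 collectively hold it with probability 7/8.
The host can always find an empty cup to open, so this doesn't change that 7/8; it is now spread over the 6 remaining unopened cups.
P(win by switching) = (7/8) · (1/6) = 7/48.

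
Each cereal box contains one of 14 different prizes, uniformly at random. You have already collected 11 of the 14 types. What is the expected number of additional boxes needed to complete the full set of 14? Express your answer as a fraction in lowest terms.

Starting from 11 distinct types, each trial gives a new one with probability (14−i)/14 when i types are held, so the wait for the next new type is 14/(14−i).
E = 14/3 + 14/2 + 14/1 = 77/3.

77/3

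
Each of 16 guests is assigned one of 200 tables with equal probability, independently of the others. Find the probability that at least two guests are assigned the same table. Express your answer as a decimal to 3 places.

0.460

It's easier to compute the probability that all 16 are distinct.
P(all distinct) = 200/200 · 199/200 · ··· · 185/200 ≈ 0.540.
So the probability of at least one match is 1 − 0.540 = 0.460.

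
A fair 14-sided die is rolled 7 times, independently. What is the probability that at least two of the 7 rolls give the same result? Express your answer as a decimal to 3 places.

P(all 7 different) = 14/14 · 13/14 · ··· · 8/14 ≈ 0.164.
P(at least two equal) = 1 − 0.164 = 0.836.

0.836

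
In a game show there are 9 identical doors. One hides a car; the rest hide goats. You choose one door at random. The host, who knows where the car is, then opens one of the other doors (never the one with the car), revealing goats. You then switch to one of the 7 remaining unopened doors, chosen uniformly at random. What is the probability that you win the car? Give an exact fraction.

Your original door holds the car with probability 1/9, so the other 8 collectively hold it with probability 8/9.
The host can always find an empty door to open, so this doesn't change that 8/9; it is now spread over the 7 remaining unopened doors.
P(win by switching) = (8/9) · (1/7) = 8/63.

8/63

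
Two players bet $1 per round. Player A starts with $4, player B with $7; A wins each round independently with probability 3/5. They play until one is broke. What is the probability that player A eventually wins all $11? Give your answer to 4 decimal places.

Let r = q/p = (2/5)/(3/5) = 2/3. The recurrence P(i) = p·P(i+1) + q·P(i−1) with P(0)=0, P(11)=1 gives P(i) = (1 − r^i)/(1 − r^11).
P(4) = (1 − (2/3)^4) / (1 − (2/3)^11) = 142155/175099 ≈ 0.8119.

0.8119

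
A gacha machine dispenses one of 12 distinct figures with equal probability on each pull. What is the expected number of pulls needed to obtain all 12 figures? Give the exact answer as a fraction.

86021/2310

After i distinct types are collected, each trial gives a new one with probability (12−i)/12, so the expected wait for the next new type is 12/(12−i).
E = 12/12 + 12/11 + 12/10 + 12/9 + 12/8 + 12/7 + 12/6 + 12/5 + 12/4 + 12/3 + 12/2 + 12/1 = 86021/2310.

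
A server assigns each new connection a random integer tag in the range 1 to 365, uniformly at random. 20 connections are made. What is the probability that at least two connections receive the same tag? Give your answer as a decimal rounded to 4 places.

It's easier to compute the probability that all 20 are distinct.
P(all distinct) = 365/365 · 364/365 · ··· · 346/365 ≈ 0.5886.
So the probability of at least one match is 1 − 0.5886 = 0.4114.

0.4114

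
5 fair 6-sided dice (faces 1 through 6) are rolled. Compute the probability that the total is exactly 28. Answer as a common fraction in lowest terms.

There are 6^5 = 7776 equally likely outcomes.
The number of ordered 5-tuples from {1,…,6} summing to 28 is 15.
P(sum = 28) = 15/7776 = 5/2592.

5/2592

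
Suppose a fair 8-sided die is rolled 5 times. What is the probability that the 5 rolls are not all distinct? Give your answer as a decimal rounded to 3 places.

0.795

P(all 5 different) = 8/8 · 7/8 · ··· · 4/8 ≈ 0.205.
P(at least two equal) = 1 − 0.205 = 0.795.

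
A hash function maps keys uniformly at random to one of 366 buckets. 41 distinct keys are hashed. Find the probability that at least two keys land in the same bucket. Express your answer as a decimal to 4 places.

It's easier to compute the probability that all 41 are distinct.
P(all distinct) = 366/366 · 365/366 · ··· · 326/366 ≈ 0.0975.
So the probability of at least one match is 1 − 0.0975 = 0.9025.

0.9025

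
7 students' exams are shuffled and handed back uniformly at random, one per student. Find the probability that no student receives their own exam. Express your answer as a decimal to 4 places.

0.3679

This is the derangement probability: permutations of 7 with no fixed point.
D(7) = 7! · (1 − 1/1! + 1/2! − ··· + (−1)^7/7!) = 1854.
P = 1854/5040 = 103/280 ≈ 0.3679.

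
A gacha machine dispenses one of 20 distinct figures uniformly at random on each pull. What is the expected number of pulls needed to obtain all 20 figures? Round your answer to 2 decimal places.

71.95

After i distinct types are collected, each trial gives a new one with probability (20−i)/20, so the expected wait for the next new type is 20/(20−i).
E = 20/20 + 20/19 + 20/18 + 20/17 + 20/16 + 20/15 + 20/14 + 20/13 + 20/12 + 20/11 + 20/10 + 20/9 + 20/8 + 20/7 + 20/6 + 20/5 + 20/4 + 20/3 + 20/2 + 20/1 = 279175675/3879876 ≈ 71.95.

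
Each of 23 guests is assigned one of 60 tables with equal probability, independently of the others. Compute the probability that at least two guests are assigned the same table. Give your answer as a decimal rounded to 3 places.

0.992

It's easier to compute the probability that all 23 are distinct.
P(all distinct) = 60/60 · 59/60 · ··· · 38/60 ≈ 0.008.
So the probability of at least one match is 1 − 0.008 = 0.992.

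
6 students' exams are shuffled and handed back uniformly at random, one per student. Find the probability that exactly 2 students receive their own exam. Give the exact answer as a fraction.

3/16

Choose which 2 of the 6 are fixed: C(6,2) = 15 ways.
The remaining 4 must have no fixed point: D(4) = 9.
P = 15·9/720 = 3/16.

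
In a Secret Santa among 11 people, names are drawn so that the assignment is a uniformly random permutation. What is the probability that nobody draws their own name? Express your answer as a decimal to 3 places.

This is the derangement probability: permutations of 11 with no fixed point.
D(11) = 11! · (1 − 1/1! + 1/2! − ··· + (−1)^11/11!) = 14684570.
P = 14684570/39916800 = 1468457/3991680 ≈ 0.368.

0.368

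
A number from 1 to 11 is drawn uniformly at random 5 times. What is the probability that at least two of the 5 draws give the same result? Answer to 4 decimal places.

0.6558

P(all 5 different) = 11/11 · 10/11 · ··· · 7/11 ≈ 0.3442.
P(at least two equal) = 1 − 0.3442 = 0.6558.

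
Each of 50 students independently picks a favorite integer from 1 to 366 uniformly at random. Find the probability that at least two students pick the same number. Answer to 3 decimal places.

0.970

It's easier to compute the probability that all 50 are distinct.
P(all distinct) = 366/366 · 365/366 · ··· · 317/366 ≈ 0.030.
So the probability of at least one match is 1 − 0.030 = 0.970.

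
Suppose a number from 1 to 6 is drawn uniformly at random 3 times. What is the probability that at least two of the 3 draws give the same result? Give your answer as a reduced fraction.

P(all 3 different) = 6/6 · 5/6 · ··· · 4/6 = 5/9.
P(at least two equal) = 1 − 5/9 = 4/9.

4/9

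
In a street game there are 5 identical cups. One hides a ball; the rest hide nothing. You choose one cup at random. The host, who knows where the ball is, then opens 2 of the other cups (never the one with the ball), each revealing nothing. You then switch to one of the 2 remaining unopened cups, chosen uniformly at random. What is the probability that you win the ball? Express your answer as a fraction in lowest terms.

2/5

Your original cup holds the ball with probability 1/5, so the other 4 collectively hold it with probability 4/5.
The host can always find 2 empty cups to open, so the reveals don't change that 4/5; it is now spread over the 2 remaining unopened cups.
P(win by switching) = (4/5) · (1/2) = 2/5.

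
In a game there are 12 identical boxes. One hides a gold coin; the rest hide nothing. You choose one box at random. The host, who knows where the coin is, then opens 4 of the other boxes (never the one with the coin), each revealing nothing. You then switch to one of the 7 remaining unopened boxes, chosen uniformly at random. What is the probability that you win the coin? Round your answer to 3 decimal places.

Your original box holds the coin with probability 1/12, so the other 11 collectively hold it with probability 11/12.
The host can always find 4 empty boxes to open, so the reveals don't change that 11/12; it is now spread over the 7 remaining unopened boxes.
P(win by switching) = (11/12) · (1/7) = 11/84 ≈ 0.131.

0.131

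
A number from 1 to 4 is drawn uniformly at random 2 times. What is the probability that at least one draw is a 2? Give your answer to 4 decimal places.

P(no draw is a 2) = (3/4)^2 ≈ 0.5625.
P(at least one) = 1 − 0.5625 = 0.4375.

0.4375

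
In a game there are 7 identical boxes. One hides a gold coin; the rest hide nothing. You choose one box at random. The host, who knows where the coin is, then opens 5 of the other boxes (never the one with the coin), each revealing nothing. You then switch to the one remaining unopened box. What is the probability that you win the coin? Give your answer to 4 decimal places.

0.8571

Your original box holds the coin with probability 1/7, so the other 6 collectively hold it with probability 6/7.
The host can always find 5 empty boxes to open, so the reveals don't change that 6/7; it is now spread over the 1 remaining unopened box.
P(win by switching) = (6/7) · (1/1) = 6/7 ≈ 0.8571.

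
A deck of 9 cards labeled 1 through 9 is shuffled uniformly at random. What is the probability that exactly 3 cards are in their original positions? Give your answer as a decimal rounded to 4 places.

Choose which 3 of the 9 are fixed: C(9,3) = 84 ways.
The remaining 6 must have no fixed point: D(6) = 265.
P = 84·265/362880 = 53/864 ≈ 0.0613.

0.0613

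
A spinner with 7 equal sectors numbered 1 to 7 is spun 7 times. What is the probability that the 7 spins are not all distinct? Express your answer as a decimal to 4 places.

0.9939

P(all 7 different) = 7/7 · 6/7 · ··· · 1/7 ≈ 0.0061.
P(at least two equal) = 1 − 0.0061 = 0.9939.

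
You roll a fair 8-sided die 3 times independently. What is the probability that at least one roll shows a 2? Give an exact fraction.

P(no roll shows a 2) = (7/8)^3 = 343/512.
P(at least one) = 1 − 343/512 = 169/512.

169/512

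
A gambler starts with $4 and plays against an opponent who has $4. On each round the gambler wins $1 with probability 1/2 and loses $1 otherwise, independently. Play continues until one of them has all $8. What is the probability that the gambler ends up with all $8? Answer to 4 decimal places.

With a fair step, P(i) = ½P(i−1) + ½P(i+1) with P(0)=0, P(8)=1 has the linear solution P(i) = i/8.
P(4) = 4/8 = 1/2 ≈ 0.5000.

0.5000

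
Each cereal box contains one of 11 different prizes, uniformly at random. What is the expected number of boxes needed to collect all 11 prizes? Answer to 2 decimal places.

After i distinct types are collected, each trial gives a new one with probability (11−i)/11, so the expected wait for the next new type is 11/(11−i).
E = 11/11 + 11/10 + 11/9 + 11/8 + 11/7 + 11/6 + 11/5 + 11/4 + 11/3 + 11/2 + 11/1 = 83711/2520 ≈ 33.22.

33.22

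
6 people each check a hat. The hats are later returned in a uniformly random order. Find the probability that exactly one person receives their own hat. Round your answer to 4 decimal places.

Choose which one is fixed: C(6,1) = 6 ways.
The remaining 5 must have no fixed point: D(5) = 44.
P = 6·44/720 = 11/30 ≈ 0.3667.

0.3667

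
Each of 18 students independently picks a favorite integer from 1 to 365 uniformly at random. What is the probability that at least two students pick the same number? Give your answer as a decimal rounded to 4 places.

0.3469

It's easier to compute the probability that all 18 are distinct.
P(all distinct) = 365/365 · 364/365 · ··· · 348/365 ≈ 0.6531.
So the probability of at least one match is 1 − 0.6531 = 0.3469.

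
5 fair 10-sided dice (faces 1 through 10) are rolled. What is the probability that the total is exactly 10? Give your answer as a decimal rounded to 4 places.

0.0013

There are 10^5 = 100000 equally likely outcomes.
The number of ordered 5-tuples from {1,…,10} summing to 10 is 126.
P(sum = 10) = 126/100000 = 63/50000 ≈ 0.0013.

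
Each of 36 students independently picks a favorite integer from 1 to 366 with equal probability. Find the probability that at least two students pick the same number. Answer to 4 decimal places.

0.8313

It's easier to compute the probability that all 36 are distinct.
P(all distinct) = 366/366 · 365/366 · ··· · 331/366 ≈ 0.1687.
So the probability of at least one match is 1 − 0.1687 = 0.8313.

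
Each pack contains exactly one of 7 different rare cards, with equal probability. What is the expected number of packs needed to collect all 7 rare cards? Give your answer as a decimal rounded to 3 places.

18.150

After i distinct types are collected, each trial gives a new one with probability (7−i)/7, so the expected wait for the next new type is 7/(7−i).
E = 7/7 + 7/6 + 7/5 + 7/4 + 7/3 + 7/2 + 7/1 = 363/20 ≈ 18.150.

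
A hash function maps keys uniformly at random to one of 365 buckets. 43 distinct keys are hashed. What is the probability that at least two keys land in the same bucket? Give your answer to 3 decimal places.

It's easier to compute the probability that all 43 are distinct.
P(all distinct) = 365/365 · 364/365 · ··· · 323/365 ≈ 0.076.
So the probability of at least one match is 1 − 0.076 = 0.924.

0.924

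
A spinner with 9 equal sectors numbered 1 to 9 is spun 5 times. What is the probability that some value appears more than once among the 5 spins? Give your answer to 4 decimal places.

P(all 5 different) = 9/9 · 8/9 · ··· · 5/9 ≈ 0.2561.
P(at least two equal) = 1 − 0.2561 = 0.7439.

0.7439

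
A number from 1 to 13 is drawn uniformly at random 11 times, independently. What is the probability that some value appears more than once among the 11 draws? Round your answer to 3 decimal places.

P(all 11 different) = 13/13 · 12/13 · ··· · 3/13 ≈ 0.002.
P(at least two equal) = 1 − 0.002 = 0.998.

0.998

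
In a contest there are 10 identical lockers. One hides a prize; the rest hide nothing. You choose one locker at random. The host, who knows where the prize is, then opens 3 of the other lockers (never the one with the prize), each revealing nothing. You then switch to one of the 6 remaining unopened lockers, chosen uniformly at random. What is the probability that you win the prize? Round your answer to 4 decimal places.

0.1500

Your original locker holds the prize with probability 1/10, so the other 9 collectively hold it with probability 9/10.
The host can always find 3 empty lockers to open, so the reveals don't change that 9/10; it is now spread over the 6 remaining unopened lockers.
P(win by switching) = (9/10) · (1/6) = 3/20 ≈ 0.1500.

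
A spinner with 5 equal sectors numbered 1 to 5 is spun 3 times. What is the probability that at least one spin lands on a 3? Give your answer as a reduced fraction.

61/125

P(no spin lands on a 3) = (4/5)^3 = 64/125.
P(at least one) = 1 − 64/125 = 61/125.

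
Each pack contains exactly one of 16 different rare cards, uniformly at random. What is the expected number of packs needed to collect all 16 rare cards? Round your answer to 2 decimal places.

After i distinct types are collected, each trial gives a new one with probability (16−i)/16, so the expected wait for the next new type is 16/(16−i).
E = 16/16 + 16/15 + 16/14 + 16/13 + 16/12 + 16/11 + 16/10 + 16/9 + 16/8 + 16/7 + 16/6 + 16/5 + 16/4 + 16/3 + 16/2 + 16/1 = 2436559/45045 ≈ 54.09.

54.09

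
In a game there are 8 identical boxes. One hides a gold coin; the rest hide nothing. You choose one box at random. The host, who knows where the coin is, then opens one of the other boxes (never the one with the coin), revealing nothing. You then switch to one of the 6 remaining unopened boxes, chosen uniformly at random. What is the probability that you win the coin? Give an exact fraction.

Your original box holds the coin with probability 1/8, so the other 7 collectively hold it with probability 7/8.
The host can always find an empty box to open, so this doesn't change that 7/8; it is now spread over the 6 remaining unopened boxes.
P(win by switching) = (7/8) · (1/6) = 7/48.

7/48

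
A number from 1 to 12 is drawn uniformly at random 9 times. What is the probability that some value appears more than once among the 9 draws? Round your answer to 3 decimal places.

0.985

P(all 9 different) = 12/12 · 11/12 · ··· · 4/12 ≈ 0.015.
P(at least two equal) = 1 − 0.015 = 0.985.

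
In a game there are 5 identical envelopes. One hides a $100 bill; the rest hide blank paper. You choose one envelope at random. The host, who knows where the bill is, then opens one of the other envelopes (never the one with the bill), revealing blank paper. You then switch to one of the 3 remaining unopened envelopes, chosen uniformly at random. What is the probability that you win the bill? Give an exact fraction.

Your original envelope holds the bill with probability 1/5, so the other 4 collectively hold it with probability 4/5.
The host can always find an empty envelope to open, so this doesn't change that 4/5; it is now spread over the 3 remaining unopened envelopes.
P(win by switching) = (4/5) · (1/3) = 4/15.

4/15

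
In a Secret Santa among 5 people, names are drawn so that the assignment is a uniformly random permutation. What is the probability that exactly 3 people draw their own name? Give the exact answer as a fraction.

Choose which 3 of the 5 are fixed: C(5,3) = 10 ways.
The remaining 2 must have no fixed point: D(2) = 1.
P = 10·1/120 = 1/12.

1/12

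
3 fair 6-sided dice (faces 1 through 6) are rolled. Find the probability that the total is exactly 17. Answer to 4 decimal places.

0.0139

There are 6^3 = 216 equally likely outcomes.
The number of ordered 3-tuples from {1,…,6} summing to 17 is 3.
P(sum = 17) = 3/216 = 1/72 ≈ 0.0139.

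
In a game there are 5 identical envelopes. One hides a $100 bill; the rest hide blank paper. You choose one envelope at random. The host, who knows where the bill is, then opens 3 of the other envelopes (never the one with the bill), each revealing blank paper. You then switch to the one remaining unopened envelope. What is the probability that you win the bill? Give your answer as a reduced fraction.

4/5

Your original envelope holds the bill with probability 1/5, so the other 4 collectively hold it with probability 4/5.
The host can always find 3 empty envelopes to open, so the reveals don't change that 4/5; it is now spread over the 1 remaining unopened envelope.
P(win by switching) = (4/5) · (1/1) = 4/5.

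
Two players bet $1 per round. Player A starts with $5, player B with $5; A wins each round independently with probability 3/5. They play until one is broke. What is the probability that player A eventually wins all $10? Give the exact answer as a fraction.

243/275

Let r = q/p = (2/5)/(3/5) = 2/3. The recurrence P(i) = p·P(i+1) + q·P(i−1) with P(0)=0, P(10)=1 gives P(i) = (1 − r^i)/(1 − r^10).
P(5) = (1 − (2/3)^5) / (1 − (2/3)^10) = 243/275.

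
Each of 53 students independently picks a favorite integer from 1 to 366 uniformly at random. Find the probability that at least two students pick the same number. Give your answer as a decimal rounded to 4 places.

0.9809

It's easier to compute the probability that all 53 are distinct.
P(all distinct) = 366/366 · 365/366 · ··· · 314/366 ≈ 0.0191.
So the probability of at least one match is 1 − 0.0191 = 0.9809.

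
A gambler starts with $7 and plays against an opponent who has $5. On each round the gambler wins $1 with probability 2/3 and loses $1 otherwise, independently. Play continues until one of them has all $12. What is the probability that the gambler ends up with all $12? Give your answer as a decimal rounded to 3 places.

0.992

Let r = q/p = (1/3)/(2/3) = 1/2. The recurrence P(i) = p·P(i+1) + q·P(i−1) with P(0)=0, P(12)=1 gives P(i) = (1 − r^i)/(1 − r^12).
P(7) = (1 − (1/2)^7) / (1 − (1/2)^12) = 4064/4095 ≈ 0.992.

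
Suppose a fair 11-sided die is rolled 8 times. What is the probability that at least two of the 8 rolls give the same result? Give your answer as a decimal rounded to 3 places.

0.969

P(all 8 different) = 11/11 · 10/11 · ··· · 4/11 ≈ 0.031.
P(at least two equal) = 1 − 0.031 = 0.969.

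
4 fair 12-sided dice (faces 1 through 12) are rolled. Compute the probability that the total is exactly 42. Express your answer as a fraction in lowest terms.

7/1728

There are 12^4 = 20736 equally likely outcomes.
The number of ordered 4-tuples from {1,…,12} summing to 42 is 84.
P(sum = 42) = 84/20736 = 7/1728.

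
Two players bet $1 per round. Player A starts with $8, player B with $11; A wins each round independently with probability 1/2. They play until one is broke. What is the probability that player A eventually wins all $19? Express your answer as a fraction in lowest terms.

With a fair step, P(i) = ½P(i−1) + ½P(i+1) with P(0)=0, P(19)=1 has the linear solution P(i) = i/19.
P(8) = 8/19.

8/19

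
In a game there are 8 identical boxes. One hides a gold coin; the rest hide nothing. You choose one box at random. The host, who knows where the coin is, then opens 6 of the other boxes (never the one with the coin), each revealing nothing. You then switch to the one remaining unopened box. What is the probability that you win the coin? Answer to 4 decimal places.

0.8750

Your original box holds the coin with probability 1/8, so the other 7 collectively hold it with probability 7/8.
The host can always find 6 empty boxes to open, so the reveals don't change that 7/8; it is now spread over the 1 remaining unopened box.
P(win by switching) = (7/8) · (1/1) = 7/8 ≈ 0.8750.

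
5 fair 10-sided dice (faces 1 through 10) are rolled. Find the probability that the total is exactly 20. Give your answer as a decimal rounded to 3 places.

There are 10^5 = 100000 equally likely outcomes.
The number of ordered 5-tuples from {1,…,10} summing to 20 is 3246.
P(sum = 20) = 3246/100000 = 1623/50000 ≈ 0.032.

0.032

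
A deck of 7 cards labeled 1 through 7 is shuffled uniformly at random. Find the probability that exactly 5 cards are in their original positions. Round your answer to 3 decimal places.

Choose which 5 of the 7 are fixed: C(7,5) = 21 ways.
The remaining 2 must have no fixed point: D(2) = 1.
P = 21·1/5040 = 1/240 ≈ 0.004.

0.004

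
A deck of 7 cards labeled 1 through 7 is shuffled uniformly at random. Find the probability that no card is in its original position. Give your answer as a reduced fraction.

103/280

This is the derangement probability: permutations of 7 with no fixed point.
D(7) = 7! · (1 − 1/1! + 1/2! − ··· + (−1)^7/7!) = 1854.
P = 1854/5040 = 103/280.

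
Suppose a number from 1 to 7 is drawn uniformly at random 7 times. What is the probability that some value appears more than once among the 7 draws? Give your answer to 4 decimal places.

0.9939

P(all 7 different) = 7/7 · 6/7 · ··· · 1/7 ≈ 0.0061.
P(at least two equal) = 1 − 0.0061 = 0.9939.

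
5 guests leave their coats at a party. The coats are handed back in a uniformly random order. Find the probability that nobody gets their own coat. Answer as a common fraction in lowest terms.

11/30

This is the derangement probability: permutations of 5 with no fixed point.
D(5) = 5! · (1 − 1/1! + 1/2! − ··· + (−1)^5/5!) = 44.
P = 44/120 = 11/30.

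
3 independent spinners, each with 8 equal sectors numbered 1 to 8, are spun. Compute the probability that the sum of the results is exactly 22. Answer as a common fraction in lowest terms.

3/256

There are 8^3 = 512 equally likely outcomes.
The number of ordered 3-tuples from {1,…,8} summing to 22 is 6.
P(sum = 22) = 6/512 = 3/256.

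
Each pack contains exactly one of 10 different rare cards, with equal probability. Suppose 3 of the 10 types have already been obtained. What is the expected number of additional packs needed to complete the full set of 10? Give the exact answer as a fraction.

363/14

Starting from 3 distinct types, each trial gives a new one with probability (10−i)/10 when i types are held, so the wait for the next new type is 10/(10−i).
E = 10/7 + 10/6 + 10/5 + 10/4 + 10/3 + 10/2 + 10/1 = 363/14.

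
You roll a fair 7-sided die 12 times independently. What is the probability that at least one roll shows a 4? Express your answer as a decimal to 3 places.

0.843

P(no roll shows a 4) = (6/7)^12 ≈ 0.157.
P(at least one) = 1 − 0.157 = 0.843.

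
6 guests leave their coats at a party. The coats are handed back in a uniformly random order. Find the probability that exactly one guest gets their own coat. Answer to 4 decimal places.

Choose which one is fixed: C(6,1) = 6 ways.
The remaining 5 must have no fixed point: D(5) = 44.
P = 6·44/720 = 11/30 ≈ 0.3667.

0.3667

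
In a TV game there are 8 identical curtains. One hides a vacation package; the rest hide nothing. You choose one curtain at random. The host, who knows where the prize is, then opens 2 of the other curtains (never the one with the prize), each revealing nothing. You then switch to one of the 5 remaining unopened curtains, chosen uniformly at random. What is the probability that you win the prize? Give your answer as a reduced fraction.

Your original curtain holds the prize with probability 1/8, so the other 7 collectively hold it with probability 7/8.
The host can always find 2 empty curtains to open, so the reveals don't change that 7/8; it is now spread over the 5 remaining unopened curtains.
P(win by switching) = (7/8) · (1/5) = 7/40.

7/40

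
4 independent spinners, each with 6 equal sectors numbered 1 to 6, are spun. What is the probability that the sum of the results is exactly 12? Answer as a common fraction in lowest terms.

125/1296

There are 6^4 = 1296 equally likely outcomes.
The number of ordered 4-tuples from {1,…,6} summing to 12 is 125.
P(sum = 12) = 125/1296.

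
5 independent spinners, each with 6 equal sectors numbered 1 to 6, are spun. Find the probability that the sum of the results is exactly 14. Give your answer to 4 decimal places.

0.0694

There are 6^5 = 7776 equally likely outcomes.
The number of ordered 5-tuples from {1,…,6} summing to 14 is 540.
P(sum = 14) = 540/7776 = 5/72 ≈ 0.0694.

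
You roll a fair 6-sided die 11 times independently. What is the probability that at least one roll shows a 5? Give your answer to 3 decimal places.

P(no roll shows a 5) = (5/6)^11 ≈ 0.135.
P(at least one) = 1 − 0.135 = 0.865.

0.865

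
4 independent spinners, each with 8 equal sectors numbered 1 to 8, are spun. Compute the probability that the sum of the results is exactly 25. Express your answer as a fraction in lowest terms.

15/512

There are 8^4 = 4096 equally likely outcomes.
The number of ordered 4-tuples from {1,…,8} summing to 25 is 120.
P(sum = 25) = 120/4096 = 15/512.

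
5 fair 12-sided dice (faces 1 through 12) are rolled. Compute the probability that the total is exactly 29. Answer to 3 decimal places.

There are 12^5 = 248832 equally likely outcomes.
The number of ordered 5-tuples from {1,…,12} summing to 29 is 11385.
P(sum = 29) = 11385/248832 = 1265/27648 ≈ 0.046.

0.046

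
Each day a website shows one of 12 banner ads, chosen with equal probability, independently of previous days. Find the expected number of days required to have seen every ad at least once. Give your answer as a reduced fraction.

86021/2310

After i distinct types are collected, each trial gives a new one with probability (12−i)/12, so the expected wait for the next new type is 12/(12−i).
E = 12/12 + 12/11 + 12/10 + 12/9 + 12/8 + 12/7 + 12/6 + 12/5 + 12/4 + 12/3 + 12/2 + 12/1 = 86021/2310.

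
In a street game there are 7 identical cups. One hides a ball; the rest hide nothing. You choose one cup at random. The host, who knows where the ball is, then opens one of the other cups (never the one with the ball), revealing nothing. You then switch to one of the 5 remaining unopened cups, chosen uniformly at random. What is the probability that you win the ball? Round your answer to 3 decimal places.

Your original cup holds the ball with probability 1/7, so the other 6 collectively hold it with probability 6/7.
The host can always find an empty cup to open, so this doesn't change that 6/7; it is now spread over the 5 remaining unopened cups.
P(win by switching) = (6/7) · (1/5) = 6/35 ≈ 0.171.

0.171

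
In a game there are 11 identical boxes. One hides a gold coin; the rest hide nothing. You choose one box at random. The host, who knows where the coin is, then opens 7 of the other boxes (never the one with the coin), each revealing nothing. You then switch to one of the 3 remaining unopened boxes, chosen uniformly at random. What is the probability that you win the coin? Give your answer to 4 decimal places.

0.3030

Your original box holds the coin with probability 1/11, so the other 10 collectively hold it with probability 10/11.
The host can always find 7 empty boxes to open, so the reveals don't change that 10/11; it is now spread over the 3 remaining unopened boxes.
P(win by switching) = (10/11) · (1/3) = 10/33 ≈ 0.3030.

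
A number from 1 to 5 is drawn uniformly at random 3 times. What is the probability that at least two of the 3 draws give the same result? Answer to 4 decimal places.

P(all 3 different) = 5/5 · 4/5 · ··· · 3/5 ≈ 0.4800.
P(at least two equal) = 1 − 0.4800 = 0.5200.

0.5200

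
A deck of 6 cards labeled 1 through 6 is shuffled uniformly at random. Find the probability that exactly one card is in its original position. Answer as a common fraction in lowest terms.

11/30

Choose which one is fixed: C(6,1) = 6 ways.
The remaining 5 must have no fixed point: D(5) = 44.
P = 6·44/720 = 11/30.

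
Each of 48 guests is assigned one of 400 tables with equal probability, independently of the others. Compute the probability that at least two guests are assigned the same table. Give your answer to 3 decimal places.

0.947

It's easier to compute the probability that all 48 are distinct.
P(all distinct) = 400/400 · 399/400 · ··· · 353/400 ≈ 0.053.
So the probability of at least one match is 1 − 0.053 = 0.947.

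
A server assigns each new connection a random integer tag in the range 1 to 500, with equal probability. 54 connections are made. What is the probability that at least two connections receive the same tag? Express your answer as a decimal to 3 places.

0.949

It's easier to compute the probability that all 54 are distinct.
P(all distinct) = 500/500 · 499/500 · ··· · 447/500 ≈ 0.051.
So the probability of at least one match is 1 − 0.051 = 0.949.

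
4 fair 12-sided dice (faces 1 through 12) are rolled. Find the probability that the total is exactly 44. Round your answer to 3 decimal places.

0.002

There are 12^4 = 20736 equally likely outcomes.
The number of ordered 4-tuples from {1,…,12} summing to 44 is 35.
P(sum = 44) = 35/20736 ≈ 0.002.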